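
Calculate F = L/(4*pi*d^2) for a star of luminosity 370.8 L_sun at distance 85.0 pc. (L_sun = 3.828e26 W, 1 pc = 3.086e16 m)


F = L / (4*pi*d^2) = 1.419e+29 / (4*pi*(2.623e+18)^2) = 1.642e-09

1.642e-09 W/m^2


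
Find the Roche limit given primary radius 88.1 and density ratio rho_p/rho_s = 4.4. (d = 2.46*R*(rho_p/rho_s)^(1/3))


d_Roche = 2.46 * 88.1 * 4.4^(1/3) = 355.1364

355.1364


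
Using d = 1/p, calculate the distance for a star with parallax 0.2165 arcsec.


d = 1/p = 1/0.2165 = 4.6189

4.6189 pc


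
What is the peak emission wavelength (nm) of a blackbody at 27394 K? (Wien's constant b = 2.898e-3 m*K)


lam_max = b / T = 2.898e-3 / 27394 = 1.058e-07 m = 105.7896 nm

105.7896 nm


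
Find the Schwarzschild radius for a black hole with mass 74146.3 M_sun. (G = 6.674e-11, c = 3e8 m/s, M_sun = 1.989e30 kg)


M = 74146.3 * 1.989e30 kg = 1.474769907e+35 kg. rs = 2GM/c^2 = 2 * 6.674e-11 * 1.474769907e+35 / (3e8)^2 = 2.187e+08

2.187e+08 m


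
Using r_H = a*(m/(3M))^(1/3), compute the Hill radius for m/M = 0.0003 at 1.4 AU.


r_H = a * (m/3M)^(1/3) = 1.4 * (0.0003/3)^(1/3) = 0.065

0.065 AU


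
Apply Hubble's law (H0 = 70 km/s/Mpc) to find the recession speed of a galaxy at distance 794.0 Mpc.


v = H0 * d = 70 * 794.0 = 55580.0

55580.0 km/s


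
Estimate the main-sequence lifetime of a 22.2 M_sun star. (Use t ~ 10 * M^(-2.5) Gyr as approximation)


t = 10 * M^(-2.5) = 10 * 22.2^(-2.5) = 0.0043

0.0043 Gyr


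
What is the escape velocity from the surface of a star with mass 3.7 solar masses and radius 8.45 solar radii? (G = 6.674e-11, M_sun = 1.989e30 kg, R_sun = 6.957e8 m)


M = 3.7 * 1.989e30 kg = 7.3593e+30 kg; R = 8.45 * 6.957e8 m = 5.878665e+09 m. v_esc = sqrt(2GM/R) = sqrt(2 * 6.674e-11 * 7.3593e+30 / 5.878665e+09) = 408777.5124

408777.5124 m/s


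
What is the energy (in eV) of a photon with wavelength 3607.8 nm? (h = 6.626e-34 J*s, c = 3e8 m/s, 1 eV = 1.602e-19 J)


E = hc/lambda = 6.626e-34 * 3e8 / 3.608e-06 = 5.510e-20 J = 0.3439 eV

0.3439 eV


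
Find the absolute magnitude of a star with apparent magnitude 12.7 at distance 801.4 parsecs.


M = m - 5*log10(d) + 5 = 12.7 - 5*log10(801.4) + 5 = 3.1808

3.1808


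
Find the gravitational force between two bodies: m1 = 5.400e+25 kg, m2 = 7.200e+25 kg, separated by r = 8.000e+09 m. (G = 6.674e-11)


F = G*m1*m2/r^2 = 6.674e-11 * 5.400e+25 * 7.200e+25 / (8.000e+09)^2 = 6.674e-11 * 3.888e+51 / 6.400e+19 = 4.054e+21

4.054e+21 N


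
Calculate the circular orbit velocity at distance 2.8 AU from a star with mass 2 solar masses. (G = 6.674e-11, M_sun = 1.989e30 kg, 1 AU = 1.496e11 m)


v = sqrt(GM/r) = sqrt(6.674e-11 * 3.978e+30 / 4.189e+11) = 25175.6492

25175.6492 m/s


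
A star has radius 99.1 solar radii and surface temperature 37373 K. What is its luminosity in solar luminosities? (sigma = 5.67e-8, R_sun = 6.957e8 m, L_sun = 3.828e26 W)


R = 99.1 * 6.957e8 m = 6.894387e+10 m. L = 4*pi*R^2*sigma*T^4 = 4*pi*(6.894387e+10)^2 * 5.67e-8 * 37373^4 = 6.607179142e+33 W. L/L_sun = 6.607179142e+33 / 3.828e26 = 1.726e+07

1.726e+07 L_sun


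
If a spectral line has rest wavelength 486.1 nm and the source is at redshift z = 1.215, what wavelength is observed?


lam_obs = lam_emit * (1 + z) = 486.1 * (1 + 1.215) = 1076.7115

1076.7115 nm


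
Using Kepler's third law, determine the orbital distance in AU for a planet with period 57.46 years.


a = P^(2/3) = 57.46^(2/3) = 14.8905

14.8905 AU


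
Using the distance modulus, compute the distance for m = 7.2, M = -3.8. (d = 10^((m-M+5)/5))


d = 10^((m - M + 5)/5) = 10^((7.2 - -3.8 + 5)/5) = 1584.8932

1584.8932 pc


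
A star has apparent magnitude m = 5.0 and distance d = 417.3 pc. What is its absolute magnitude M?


M = m - 5*log10(d) + 5 = 5.0 - 5*log10(417.3) + 5 = -3.1022

-3.1022


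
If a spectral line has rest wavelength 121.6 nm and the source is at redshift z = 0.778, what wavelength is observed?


lam_obs = lam_emit * (1 + z) = 121.6 * (1 + 0.778) = 216.2048

216.2048 nm


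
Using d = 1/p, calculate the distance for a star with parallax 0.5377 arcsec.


d = 1/p = 1/0.5377 = 1.8598

1.8598 pc


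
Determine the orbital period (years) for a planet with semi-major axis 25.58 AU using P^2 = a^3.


P = a^(3/2) = 25.58^1.5 = 129.3751

129.3751 years


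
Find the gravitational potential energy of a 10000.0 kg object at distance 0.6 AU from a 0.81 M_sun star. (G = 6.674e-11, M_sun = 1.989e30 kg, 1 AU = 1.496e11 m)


M = 0.81 * 1.989e30 kg = 1.61109e+30 kg; r = 0.6 AU * 1.496e11 m/AU = 8.976e+10 m. U = -GM*m/r = -(6.674e-11 * 1.61109e+30 * 10000.0) / 8.976e+10 = -1.198e+13

-1.198e+13 J


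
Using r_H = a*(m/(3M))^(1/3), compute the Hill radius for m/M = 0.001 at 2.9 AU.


r_H = a * (m/3M)^(1/3) = 2.9 * (0.001/3)^(1/3) = 0.2011

0.2011 AU


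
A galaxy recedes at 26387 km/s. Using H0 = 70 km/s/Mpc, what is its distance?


d = v / H0 = 26387 / 70 = 376.9571

376.9571 Mpc


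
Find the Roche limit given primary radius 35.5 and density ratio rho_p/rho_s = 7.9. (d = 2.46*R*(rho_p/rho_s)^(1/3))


d_Roche = 2.46 * 35.5 * 7.9^(1/3) = 173.9292

173.9292


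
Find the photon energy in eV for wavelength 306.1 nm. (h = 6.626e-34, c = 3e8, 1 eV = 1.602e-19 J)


E = hc/lambda = 6.626e-34 * 3e8 / 3.061e-07 = 6.494e-19 J = 4.0537 eV

4.0537 eV


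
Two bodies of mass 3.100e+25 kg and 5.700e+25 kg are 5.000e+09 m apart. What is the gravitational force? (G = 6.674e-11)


F = G*m1*m2/r^2 = 6.674e-11 * 3.100e+25 * 5.700e+25 / (5.000e+09)^2 = 6.674e-11 * 1.767e+51 / 2.500e+19 = 4.717e+21

4.717e+21 N


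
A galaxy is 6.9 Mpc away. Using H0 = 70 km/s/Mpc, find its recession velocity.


v = H0 * d = 70 * 6.9 = 483.0

483.0 km/s


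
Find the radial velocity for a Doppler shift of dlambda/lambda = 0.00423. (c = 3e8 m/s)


v = (dlambda/lambda) * c = 0.00423 * 3e8 = 1.269e+06

1.269e+06 m/s


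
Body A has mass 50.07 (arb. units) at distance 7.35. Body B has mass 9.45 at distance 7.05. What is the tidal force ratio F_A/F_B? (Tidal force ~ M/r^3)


Ratio = (M1/r1^3) / (M2/r2^3) = (50.07/7.35^3) / (9.45/7.05^3) = 4.6757

4.6757


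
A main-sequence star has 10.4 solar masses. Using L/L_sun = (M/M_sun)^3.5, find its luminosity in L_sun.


L/L_sun = (M/M_sun)^3.5 = 10.4^3.5 = 3627.5774

3627.5774 L_sun


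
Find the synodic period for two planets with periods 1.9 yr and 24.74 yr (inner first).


1/P_syn = |1/P1 - 1/P2| = |1/1.9 - 1/24.74| => P_syn = 2.0581

2.0581 years


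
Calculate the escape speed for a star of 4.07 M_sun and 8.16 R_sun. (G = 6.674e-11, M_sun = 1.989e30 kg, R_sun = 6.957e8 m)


M = 4.07 * 1.989e30 kg = 8.09523e+30 kg; R = 8.16 * 6.957e8 m = 5.676912e+09 m. v_esc = sqrt(2GM/R) = sqrt(2 * 6.674e-11 * 8.09523e+30 / 5.676912e+09) = 436281.3156

436281.3156 m/s


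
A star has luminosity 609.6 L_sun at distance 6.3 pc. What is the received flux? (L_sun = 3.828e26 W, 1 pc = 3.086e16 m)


F = L / (4*pi*d^2) = 2.334e+29 / (4*pi*(1.944e+17)^2) = 4.913e-07

4.913e-07 W/m^2


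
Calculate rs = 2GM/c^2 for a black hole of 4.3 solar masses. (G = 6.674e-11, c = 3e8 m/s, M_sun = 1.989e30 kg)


M = 4.3 * 1.989e30 kg = 8.5527e+30 kg. rs = 2GM/c^2 = 2 * 6.674e-11 * 8.5527e+30 / (3e8)^2 = 12684.6044

12684.6044 m


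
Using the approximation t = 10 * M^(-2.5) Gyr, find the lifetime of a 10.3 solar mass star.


t = 10 * M^(-2.5) = 10 * 10.3^(-2.5) = 0.0294

0.0294 Gyr


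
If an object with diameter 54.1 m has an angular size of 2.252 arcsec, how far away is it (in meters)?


D = size / theta_rad, theta_rad = 2.252 * pi/(180*3600) = 1.092e-05, D = 4.955e+06

4.955e+06 m


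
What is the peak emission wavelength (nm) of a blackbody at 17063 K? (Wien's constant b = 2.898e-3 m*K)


lam_max = b / T = 2.898e-3 / 17063 = 1.698e-07 m = 169.8412 nm

169.8412 nm


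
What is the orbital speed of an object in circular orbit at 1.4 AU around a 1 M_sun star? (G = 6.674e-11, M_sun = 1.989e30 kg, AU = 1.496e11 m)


v = sqrt(GM/r) = sqrt(6.674e-11 * 1.989e+30 / 2.094e+11) = 25175.6492

25175.6492 m/s


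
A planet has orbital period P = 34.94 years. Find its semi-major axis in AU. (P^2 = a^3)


a = P^(2/3) = 34.94^(2/3) = 10.6876

10.6876 AU


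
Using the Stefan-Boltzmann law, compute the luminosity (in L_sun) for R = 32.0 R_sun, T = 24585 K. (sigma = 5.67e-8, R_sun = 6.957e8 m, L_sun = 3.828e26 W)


R = 32.0 * 6.957e8 m = 2.22624e+10 m. L = 4*pi*R^2*sigma*T^4 = 4*pi*(2.22624e+10)^2 * 5.67e-8 * 24585^4 = 1.290083251e+32 W. L/L_sun = 1.290083251e+32 / 3.828e26 = 337012.3434

337012.3434 L_sun


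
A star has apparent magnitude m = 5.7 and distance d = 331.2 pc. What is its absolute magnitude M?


M = m - 5*log10(d) + 5 = 5.7 - 5*log10(331.2) + 5 = -1.9005

-1.9005


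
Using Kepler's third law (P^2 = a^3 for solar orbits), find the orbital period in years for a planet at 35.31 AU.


P = a^(3/2) = 35.31^1.5 = 209.8199

209.8199 years


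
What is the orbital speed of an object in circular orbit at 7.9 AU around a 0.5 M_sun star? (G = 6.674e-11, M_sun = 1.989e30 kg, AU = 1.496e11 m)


v = sqrt(GM/r) = sqrt(6.674e-11 * 9.945e+29 / 1.182e+12) = 7494.0425

7494.0425 m/s


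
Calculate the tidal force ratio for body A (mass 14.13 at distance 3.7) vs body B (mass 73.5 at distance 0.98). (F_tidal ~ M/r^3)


Ratio = (M1/r1^3) / (M2/r2^3) = (14.13/3.7^3) / (73.5/0.98^3) = 0.0036

0.0036


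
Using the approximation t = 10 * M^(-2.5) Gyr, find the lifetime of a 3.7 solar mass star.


t = 10 * M^(-2.5) = 10 * 3.7^(-2.5) = 0.3797

0.3797 Gyr


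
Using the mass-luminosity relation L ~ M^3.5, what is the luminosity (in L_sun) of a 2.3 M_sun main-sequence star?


L/L_sun = (M/M_sun)^3.5 = 2.3^3.5 = 18.4522

18.4522 L_sun


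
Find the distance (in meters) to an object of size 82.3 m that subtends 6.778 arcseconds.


D = size / theta_rad, theta_rad = 6.778 * pi/(180*3600) = 3.286e-05, D = 2.505e+06

2.505e+06 m


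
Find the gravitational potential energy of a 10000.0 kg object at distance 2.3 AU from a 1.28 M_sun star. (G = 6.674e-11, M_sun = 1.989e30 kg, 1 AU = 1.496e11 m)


M = 1.28 * 1.989e30 kg = 2.54592e+30 kg; r = 2.3 AU * 1.496e11 m/AU = 3.4408e+11 m. U = -GM*m/r = -(6.674e-11 * 2.54592e+30 * 10000.0) / 3.4408e+11 = -4.938e+12

-4.938e+12 J


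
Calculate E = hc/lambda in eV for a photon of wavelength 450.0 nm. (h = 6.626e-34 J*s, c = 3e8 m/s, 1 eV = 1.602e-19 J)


E = hc/lambda = 6.626e-34 * 3e8 / 4.500e-07 = 4.417e-19 J = 2.7574 eV

2.7574 eV


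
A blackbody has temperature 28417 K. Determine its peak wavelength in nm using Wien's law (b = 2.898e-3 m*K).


lam_max = b / T = 2.898e-3 / 28417 = 1.020e-07 m = 101.9812 nm

101.9812 nm


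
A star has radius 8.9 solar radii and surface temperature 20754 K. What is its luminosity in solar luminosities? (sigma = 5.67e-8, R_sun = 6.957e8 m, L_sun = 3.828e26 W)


R = 8.9 * 6.957e8 m = 6.19173e+09 m. L = 4*pi*R^2*sigma*T^4 = 4*pi*(6.19173e+09)^2 * 5.67e-8 * 20754^4 = 5.06785514e+30 W. L/L_sun = 5.06785514e+30 / 3.828e26 = 13238.911

13238.911 L_sun


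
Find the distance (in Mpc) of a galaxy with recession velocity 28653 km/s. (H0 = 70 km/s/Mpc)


d = v / H0 = 28653 / 70 = 409.3286

409.3286 Mpc


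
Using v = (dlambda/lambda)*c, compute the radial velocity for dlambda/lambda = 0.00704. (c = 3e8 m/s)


v = (dlambda/lambda) * c = 0.00704 * 3e8 = 2.112e+06

2.112e+06 m/s


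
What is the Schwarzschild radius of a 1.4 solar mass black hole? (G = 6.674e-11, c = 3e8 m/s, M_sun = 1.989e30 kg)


M = 1.4 * 1.989e30 kg = 2.7846e+30 kg. rs = 2GM/c^2 = 2 * 6.674e-11 * 2.7846e+30 / (3e8)^2 = 4129.8712

4129.8712 m


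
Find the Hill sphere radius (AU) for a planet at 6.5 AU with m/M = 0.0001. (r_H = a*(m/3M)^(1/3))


r_H = a * (m/3M)^(1/3) = 6.5 * (0.0001/3)^(1/3) = 0.2092

0.2092 AU


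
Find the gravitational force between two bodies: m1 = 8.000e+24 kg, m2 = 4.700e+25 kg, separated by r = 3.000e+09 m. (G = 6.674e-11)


F = G*m1*m2/r^2 = 6.674e-11 * 8.000e+24 * 4.700e+25 / (3.000e+09)^2 = 6.674e-11 * 3.760e+50 / 9.000e+18 = 2.788e+21

2.788e+21 N


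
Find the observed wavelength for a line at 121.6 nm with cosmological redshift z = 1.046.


lam_obs = lam_emit * (1 + z) = 121.6 * (1 + 1.046) = 248.7936

248.7936 nm


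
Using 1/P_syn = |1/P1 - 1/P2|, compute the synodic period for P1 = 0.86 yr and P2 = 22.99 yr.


1/P_syn = |1/P1 - 1/P2| = |1/0.86 - 1/22.99| => P_syn = 0.8934

0.8934 years


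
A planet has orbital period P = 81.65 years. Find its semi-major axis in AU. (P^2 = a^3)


a = P^(2/3) = 81.65^(2/3) = 18.8208

18.8208 AU


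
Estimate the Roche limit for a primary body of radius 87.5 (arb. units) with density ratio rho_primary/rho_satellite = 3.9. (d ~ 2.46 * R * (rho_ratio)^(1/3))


d_Roche = 2.46 * 87.5 * 3.9^(1/3) = 338.8166

338.8166


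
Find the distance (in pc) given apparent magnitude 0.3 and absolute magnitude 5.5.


d = 10^((m - M + 5)/5) = 10^((0.3 - 5.5 + 5)/5) = 0.912

0.912 pc


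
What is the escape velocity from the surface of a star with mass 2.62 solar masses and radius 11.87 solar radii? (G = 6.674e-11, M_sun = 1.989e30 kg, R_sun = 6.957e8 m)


M = 2.62 * 1.989e30 kg = 5.21118e+30 kg; R = 11.87 * 6.957e8 m = 8.257959e+09 m. v_esc = sqrt(2GM/R) = sqrt(2 * 6.674e-11 * 5.21118e+30 / 8.257959e+09) = 290228.3114

290228.3114 m/s


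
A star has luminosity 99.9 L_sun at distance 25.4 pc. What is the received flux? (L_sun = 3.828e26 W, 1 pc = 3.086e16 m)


F = L / (4*pi*d^2) = 3.824e+28 / (4*pi*(7.838e+17)^2) = 4.953e-09

4.953e-09 W/m^2


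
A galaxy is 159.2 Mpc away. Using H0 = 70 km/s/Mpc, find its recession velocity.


v = H0 * d = 70 * 159.2 = 11144.0

11144.0 km/s


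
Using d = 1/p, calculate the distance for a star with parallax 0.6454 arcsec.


d = 1/p = 1/0.6454 = 1.5494

1.5494 pc


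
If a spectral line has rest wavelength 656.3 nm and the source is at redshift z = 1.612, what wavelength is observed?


lam_obs = lam_emit * (1 + z) = 656.3 * (1 + 1.612) = 1714.2556

1714.2556 nm


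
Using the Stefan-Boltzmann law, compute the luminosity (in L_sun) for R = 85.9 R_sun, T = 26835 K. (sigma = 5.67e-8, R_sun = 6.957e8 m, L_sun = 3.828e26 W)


R = 85.9 * 6.957e8 m = 5.976063e+10 m. L = 4*pi*R^2*sigma*T^4 = 4*pi*(5.976063e+10)^2 * 5.67e-8 * 26835^4 = 1.31956156e+33 W. L/L_sun = 1.31956156e+33 / 3.828e26 = 3.447e+06

3.447e+06 L_sun


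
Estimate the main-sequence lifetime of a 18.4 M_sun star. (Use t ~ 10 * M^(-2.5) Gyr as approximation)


t = 10 * M^(-2.5) = 10 * 18.4^(-2.5) = 0.0069

0.0069 Gyr


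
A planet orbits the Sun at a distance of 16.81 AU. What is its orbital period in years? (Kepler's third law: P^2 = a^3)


P = a^(3/2) = 16.81^1.5 = 68.921

68.921 years


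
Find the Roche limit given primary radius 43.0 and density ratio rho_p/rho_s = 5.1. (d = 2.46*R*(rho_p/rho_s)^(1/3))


d_Roche = 2.46 * 43.0 * 5.1^(1/3) = 182.0792

182.0792


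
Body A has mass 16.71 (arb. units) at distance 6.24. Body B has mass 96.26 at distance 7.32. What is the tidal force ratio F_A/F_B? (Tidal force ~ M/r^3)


Ratio = (M1/r1^3) / (M2/r2^3) = (16.71/6.24^3) / (96.26/7.32^3) = 0.2802

0.2802


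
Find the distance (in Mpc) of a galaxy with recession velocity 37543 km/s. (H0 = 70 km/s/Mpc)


d = v / H0 = 37543 / 70 = 536.3286

536.3286 Mpc


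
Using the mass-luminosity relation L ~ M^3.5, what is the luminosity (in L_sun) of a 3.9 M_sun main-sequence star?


L/L_sun = (M/M_sun)^3.5 = 3.9^3.5 = 117.1456

117.1456 L_sun


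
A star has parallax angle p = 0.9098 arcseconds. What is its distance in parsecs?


d = 1/p = 1/0.9098 = 1.0991

1.0991 pc


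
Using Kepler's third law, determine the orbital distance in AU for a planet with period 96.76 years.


a = P^(2/3) = 96.76^(2/3) = 21.0764

21.0764 AU


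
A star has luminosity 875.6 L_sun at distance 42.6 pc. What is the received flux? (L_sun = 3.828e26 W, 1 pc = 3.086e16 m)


F = L / (4*pi*d^2) = 3.352e+29 / (4*pi*(1.315e+18)^2) = 1.543e-08

1.543e-08 W/m^2


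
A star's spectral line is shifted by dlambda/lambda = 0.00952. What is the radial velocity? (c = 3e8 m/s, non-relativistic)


v = (dlambda/lambda) * c = 0.00952 * 3e8 = 2.856e+06

2.856e+06 m/s


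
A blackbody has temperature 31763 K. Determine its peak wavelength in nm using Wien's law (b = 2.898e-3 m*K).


lam_max = b / T = 2.898e-3 / 31763 = 9.124e-08 m = 91.2382 nm

91.2382 nm


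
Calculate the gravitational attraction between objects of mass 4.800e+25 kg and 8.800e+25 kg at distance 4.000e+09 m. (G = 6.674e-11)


F = G*m1*m2/r^2 = 6.674e-11 * 4.800e+25 * 8.800e+25 / (4.000e+09)^2 = 6.674e-11 * 4.224e+51 / 1.600e+19 = 1.762e+22

1.762e+22 N


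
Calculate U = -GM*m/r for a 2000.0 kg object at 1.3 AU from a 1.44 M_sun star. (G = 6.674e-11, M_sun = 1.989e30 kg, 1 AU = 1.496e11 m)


M = 1.44 * 1.989e30 kg = 2.86416e+30 kg; r = 1.3 AU * 1.496e11 m/AU = 1.9448e+11 m. U = -GM*m/r = -(6.674e-11 * 2.86416e+30 * 2000.0) / 1.9448e+11 = -1.966e+12

-1.966e+12 J


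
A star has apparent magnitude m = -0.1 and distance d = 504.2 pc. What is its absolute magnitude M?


M = m - 5*log10(d) + 5 = -0.1 - 5*log10(504.2) + 5 = -8.613

-8.613


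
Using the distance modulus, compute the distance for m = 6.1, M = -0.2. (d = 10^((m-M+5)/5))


d = 10^((m - M + 5)/5) = 10^((6.1 - -0.2 + 5)/5) = 181.9701

181.9701 pc


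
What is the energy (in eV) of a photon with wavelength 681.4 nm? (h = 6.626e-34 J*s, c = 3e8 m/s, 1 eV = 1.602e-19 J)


E = hc/lambda = 6.626e-34 * 3e8 / 6.814e-07 = 2.917e-19 J = 1.821 eV

1.821 eV


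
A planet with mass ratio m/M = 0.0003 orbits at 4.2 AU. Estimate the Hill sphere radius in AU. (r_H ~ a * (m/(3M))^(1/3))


r_H = a * (m/3M)^(1/3) = 4.2 * (0.0003/3)^(1/3) = 0.1949

0.1949 AU


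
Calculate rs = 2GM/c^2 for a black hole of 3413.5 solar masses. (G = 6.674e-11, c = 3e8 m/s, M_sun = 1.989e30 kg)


M = 3413.5 * 1.989e30 kg = 6.7894515e+33 kg. rs = 2GM/c^2 = 2 * 6.674e-11 * 6.7894515e+33 / (3e8)^2 = 1.007e+07

1.007e+07 m


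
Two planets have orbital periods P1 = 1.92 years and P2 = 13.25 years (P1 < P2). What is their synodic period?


1/P_syn = |1/P1 - 1/P2| = |1/1.92 - 1/13.25| => P_syn = 2.2454

2.2454 years


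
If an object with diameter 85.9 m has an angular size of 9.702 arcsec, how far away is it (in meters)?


D = size / theta_rad, theta_rad = 9.702 * pi/(180*3600) = 4.704e-05, D = 1.826e+06

1.826e+06 m


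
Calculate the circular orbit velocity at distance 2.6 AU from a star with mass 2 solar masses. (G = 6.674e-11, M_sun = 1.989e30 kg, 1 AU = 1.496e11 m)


v = sqrt(GM/r) = sqrt(6.674e-11 * 3.978e+30 / 3.890e+11) = 26126.0059

26126.0059 m/s


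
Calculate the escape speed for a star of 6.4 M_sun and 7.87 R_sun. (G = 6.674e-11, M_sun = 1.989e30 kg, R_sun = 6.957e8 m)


M = 6.4 * 1.989e30 kg = 1.27296e+31 kg; R = 7.87 * 6.957e8 m = 5.475159e+09 m. v_esc = sqrt(2GM/R) = sqrt(2 * 6.674e-11 * 1.27296e+31 / 5.475159e+09) = 557079.4135

557079.4135 m/s


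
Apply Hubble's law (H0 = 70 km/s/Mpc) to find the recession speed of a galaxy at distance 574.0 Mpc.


v = H0 * d = 70 * 574.0 = 40180.0

40180.0 km/s


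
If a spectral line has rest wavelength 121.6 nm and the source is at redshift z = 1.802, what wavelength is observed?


lam_obs = lam_emit * (1 + z) = 121.6 * (1 + 1.802) = 340.7232

340.7232 nm


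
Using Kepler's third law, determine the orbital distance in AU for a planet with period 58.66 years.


a = P^(2/3) = 58.66^(2/3) = 15.0971

15.0971 AU


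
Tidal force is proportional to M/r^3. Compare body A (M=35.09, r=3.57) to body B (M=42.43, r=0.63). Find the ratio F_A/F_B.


Ratio = (M1/r1^3) / (M2/r2^3) = (35.09/3.57^3) / (42.43/0.63^3) = 0.0045

0.0045


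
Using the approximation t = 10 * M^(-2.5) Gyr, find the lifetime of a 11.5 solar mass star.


t = 10 * M^(-2.5) = 10 * 11.5^(-2.5) = 0.0223

0.0223 Gyr


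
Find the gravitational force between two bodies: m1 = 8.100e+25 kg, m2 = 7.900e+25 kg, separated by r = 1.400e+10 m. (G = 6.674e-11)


F = G*m1*m2/r^2 = 6.674e-11 * 8.100e+25 * 7.900e+25 / (1.400e+10)^2 = 6.674e-11 * 6.399e+51 / 1.960e+20 = 2.179e+21

2.179e+21 N


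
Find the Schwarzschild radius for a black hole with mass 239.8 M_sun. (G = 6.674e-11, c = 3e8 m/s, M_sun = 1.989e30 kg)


M = 239.8 * 1.989e30 kg = 4.769622e+32 kg. rs = 2GM/c^2 = 2 * 6.674e-11 * 4.769622e+32 / (3e8)^2 = 707387.9384

707387.9384 m


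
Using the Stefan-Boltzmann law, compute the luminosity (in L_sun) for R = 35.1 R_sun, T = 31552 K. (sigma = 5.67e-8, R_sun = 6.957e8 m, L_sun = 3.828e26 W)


R = 35.1 * 6.957e8 m = 2.441907e+10 m. L = 4*pi*R^2*sigma*T^4 = 4*pi*(2.441907e+10)^2 * 5.67e-8 * 31552^4 = 4.210743003e+32 W. L/L_sun = 4.210743003e+32 / 3.828e26 = 1.100e+06

1.100e+06 L_sun


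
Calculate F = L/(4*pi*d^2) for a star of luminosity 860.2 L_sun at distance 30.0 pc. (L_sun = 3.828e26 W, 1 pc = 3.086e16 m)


F = L / (4*pi*d^2) = 3.293e+29 / (4*pi*(9.258e+17)^2) = 3.057e-08

3.057e-08 W/m^2


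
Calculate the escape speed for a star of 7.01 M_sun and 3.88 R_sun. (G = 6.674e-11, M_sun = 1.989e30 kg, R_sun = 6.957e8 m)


M = 7.01 * 1.989e30 kg = 1.394289e+31 kg; R = 3.88 * 6.957e8 m = 2.699316e+09 m. v_esc = sqrt(2GM/R) = sqrt(2 * 6.674e-11 * 1.394289e+31 / 2.699316e+09) = 830343.2032

830343.2032 m/s


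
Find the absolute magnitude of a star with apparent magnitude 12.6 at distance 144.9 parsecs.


M = m - 5*log10(d) + 5 = 12.6 - 5*log10(144.9) + 5 = 6.7947

6.7947


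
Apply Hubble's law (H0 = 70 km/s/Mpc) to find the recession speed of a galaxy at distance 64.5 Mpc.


v = H0 * d = 70 * 64.5 = 4515.0

4515.0 km/s


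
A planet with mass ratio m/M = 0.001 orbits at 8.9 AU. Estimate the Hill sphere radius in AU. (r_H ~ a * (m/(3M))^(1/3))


r_H = a * (m/3M)^(1/3) = 8.9 * (0.001/3)^(1/3) = 0.6171

0.6171 AU


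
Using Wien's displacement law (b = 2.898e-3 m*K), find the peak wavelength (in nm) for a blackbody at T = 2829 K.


lam_max = b / T = 2.898e-3 / 2829 = 1.024e-06 m = 1024.3902 nm

1024.3902 nm


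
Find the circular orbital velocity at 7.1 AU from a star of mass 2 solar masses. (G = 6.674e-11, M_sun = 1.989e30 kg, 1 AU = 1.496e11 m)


v = sqrt(GM/r) = sqrt(6.674e-11 * 3.978e+30 / 1.062e+12) = 15809.9508

15809.9508 m/s


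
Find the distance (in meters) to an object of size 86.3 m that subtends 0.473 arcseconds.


D = size / theta_rad, theta_rad = 0.473 * pi/(180*3600) = 2.293e-06, D = 3.763e+07

3.763e+07 m


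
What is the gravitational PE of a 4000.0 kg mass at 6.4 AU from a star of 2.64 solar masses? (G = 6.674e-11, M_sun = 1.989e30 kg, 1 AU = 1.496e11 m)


M = 2.64 * 1.989e30 kg = 5.25096e+30 kg; r = 6.4 AU * 1.496e11 m/AU = 9.5744e+11 m. U = -GM*m/r = -(6.674e-11 * 5.25096e+30 * 4000.0) / 9.5744e+11 = -1.464e+12

-1.464e+12 J


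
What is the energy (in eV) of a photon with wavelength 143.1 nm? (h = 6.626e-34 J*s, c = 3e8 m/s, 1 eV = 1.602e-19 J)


E = hc/lambda = 6.626e-34 * 3e8 / 1.431e-07 = 1.389e-18 J = 8.671 eV

8.671 eV


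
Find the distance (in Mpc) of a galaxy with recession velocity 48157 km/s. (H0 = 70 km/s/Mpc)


d = v / H0 = 48157 / 70 = 687.9571

687.9571 Mpc


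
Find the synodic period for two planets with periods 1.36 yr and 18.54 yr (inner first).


1/P_syn = |1/P1 - 1/P2| = |1/1.36 - 1/18.54| => P_syn = 1.4677

1.4677 years


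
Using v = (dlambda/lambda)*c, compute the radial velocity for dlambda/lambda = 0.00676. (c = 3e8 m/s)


v = (dlambda/lambda) * c = 0.00676 * 3e8 = 2.028e+06

2.028e+06 m/s


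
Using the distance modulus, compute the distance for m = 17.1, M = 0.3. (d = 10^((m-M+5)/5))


d = 10^((m - M + 5)/5) = 10^((17.1 - 0.3 + 5)/5) = 22908.6765

22908.6765 pc


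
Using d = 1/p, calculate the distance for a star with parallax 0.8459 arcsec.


d = 1/p = 1/0.8459 = 1.1822

1.1822 pc


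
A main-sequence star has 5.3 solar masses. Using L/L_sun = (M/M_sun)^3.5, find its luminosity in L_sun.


L/L_sun = (M/M_sun)^3.5 = 5.3^3.5 = 342.7406

342.7406 L_sun


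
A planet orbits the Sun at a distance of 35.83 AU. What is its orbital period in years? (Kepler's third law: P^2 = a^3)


P = a^(3/2) = 35.83^1.5 = 214.4718

214.4718 years


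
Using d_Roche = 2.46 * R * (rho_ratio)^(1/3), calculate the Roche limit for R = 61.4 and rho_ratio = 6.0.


d_Roche = 2.46 * 61.4 * 6.0^(1/3) = 274.4652

274.4652


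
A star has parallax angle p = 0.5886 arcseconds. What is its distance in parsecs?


d = 1/p = 1/0.5886 = 1.6989

1.6989 pc


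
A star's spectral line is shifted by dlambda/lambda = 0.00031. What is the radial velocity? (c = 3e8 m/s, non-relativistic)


v = (dlambda/lambda) * c = 0.00031 * 3e8 = 93000.0

93000.0 m/s


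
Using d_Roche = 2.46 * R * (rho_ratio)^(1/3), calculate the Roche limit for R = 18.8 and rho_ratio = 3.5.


d_Roche = 2.46 * 18.8 * 3.5^(1/3) = 70.2181

70.2181


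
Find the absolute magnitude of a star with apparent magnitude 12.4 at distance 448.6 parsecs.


M = m - 5*log10(d) + 5 = 12.4 - 5*log10(448.6) + 5 = 4.1407

4.1407


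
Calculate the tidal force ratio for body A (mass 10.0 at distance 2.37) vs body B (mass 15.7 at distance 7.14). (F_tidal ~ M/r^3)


Ratio = (M1/r1^3) / (M2/r2^3) = (10.0/2.37^3) / (15.7/7.14^3) = 17.4161

17.4161


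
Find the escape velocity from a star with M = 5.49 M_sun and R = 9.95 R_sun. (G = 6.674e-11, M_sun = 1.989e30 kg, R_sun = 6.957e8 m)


M = 5.49 * 1.989e30 kg = 1.091961e+31 kg; R = 9.95 * 6.957e8 m = 6.922215e+09 m. v_esc = sqrt(2GM/R) = sqrt(2 * 6.674e-11 * 1.091961e+31 / 6.922215e+09) = 458869.4246

458869.4246 m/s


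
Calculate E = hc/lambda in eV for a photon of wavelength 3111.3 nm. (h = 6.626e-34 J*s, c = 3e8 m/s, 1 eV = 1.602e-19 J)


E = hc/lambda = 6.626e-34 * 3e8 / 3.111e-06 = 6.389e-20 J = 0.3988 eV

0.3988 eV


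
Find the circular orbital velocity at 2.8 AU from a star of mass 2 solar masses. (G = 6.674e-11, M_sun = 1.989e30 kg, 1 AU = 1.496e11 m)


v = sqrt(GM/r) = sqrt(6.674e-11 * 3.978e+30 / 4.189e+11) = 25175.6492

25175.6492 m/s


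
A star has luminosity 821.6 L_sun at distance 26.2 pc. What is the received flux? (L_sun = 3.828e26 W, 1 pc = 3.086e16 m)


F = L / (4*pi*d^2) = 3.145e+29 / (4*pi*(8.085e+17)^2) = 3.828e-08

3.828e-08 W/m^2


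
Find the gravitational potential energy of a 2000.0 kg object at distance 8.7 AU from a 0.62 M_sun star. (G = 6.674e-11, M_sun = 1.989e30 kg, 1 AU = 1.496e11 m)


M = 0.62 * 1.989e30 kg = 1.23318e+30 kg; r = 8.7 AU * 1.496e11 m/AU = 1.30152e+12 m. U = -GM*m/r = -(6.674e-11 * 1.23318e+30 * 2000.0) / 1.30152e+12 = -1.265e+11

-1.265e+11 J


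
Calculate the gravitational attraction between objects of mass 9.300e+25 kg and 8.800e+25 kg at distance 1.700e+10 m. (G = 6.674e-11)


F = G*m1*m2/r^2 = 6.674e-11 * 9.300e+25 * 8.800e+25 / (1.700e+10)^2 = 6.674e-11 * 8.184e+51 / 2.890e+20 = 1.890e+21

1.890e+21 N


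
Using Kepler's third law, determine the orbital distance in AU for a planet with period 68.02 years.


a = P^(2/3) = 68.02^(2/3) = 16.6632

16.6632 AU


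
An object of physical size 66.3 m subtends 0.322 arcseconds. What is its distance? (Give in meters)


D = size / theta_rad, theta_rad = 0.322 * pi/(180*3600) = 1.561e-06, D = 4.247e+07

4.247e+07 m


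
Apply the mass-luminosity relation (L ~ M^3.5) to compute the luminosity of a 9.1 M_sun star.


L/L_sun = (M/M_sun)^3.5 = 9.1^3.5 = 2273.2378

2273.2378 L_sun


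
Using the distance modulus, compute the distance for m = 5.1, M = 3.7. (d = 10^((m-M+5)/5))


d = 10^((m - M + 5)/5) = 10^((5.1 - 3.7 + 5)/5) = 19.0546

19.0546 pc


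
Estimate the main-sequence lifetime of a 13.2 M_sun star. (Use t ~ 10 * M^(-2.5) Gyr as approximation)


t = 10 * M^(-2.5) = 10 * 13.2^(-2.5) = 0.0158

0.0158 Gyr


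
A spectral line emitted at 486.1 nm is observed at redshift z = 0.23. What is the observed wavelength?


lam_obs = lam_emit * (1 + z) = 486.1 * (1 + 0.23) = 597.903

597.903 nm


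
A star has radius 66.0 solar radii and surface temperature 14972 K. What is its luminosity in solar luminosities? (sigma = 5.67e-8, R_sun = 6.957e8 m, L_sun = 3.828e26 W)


R = 66.0 * 6.957e8 m = 4.59162e+10 m. L = 4*pi*R^2*sigma*T^4 = 4*pi*(4.59162e+10)^2 * 5.67e-8 * 14972^4 = 7.548211742e+31 W. L/L_sun = 7.548211742e+31 / 3.828e26 = 197184.2148

197184.2148 L_sun


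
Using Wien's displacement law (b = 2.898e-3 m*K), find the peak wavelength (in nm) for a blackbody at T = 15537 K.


lam_max = b / T = 2.898e-3 / 15537 = 1.865e-07 m = 186.5225 nm

186.5225 nm


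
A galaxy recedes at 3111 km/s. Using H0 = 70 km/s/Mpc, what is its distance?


d = v / H0 = 3111 / 70 = 44.4429

44.4429 Mpc


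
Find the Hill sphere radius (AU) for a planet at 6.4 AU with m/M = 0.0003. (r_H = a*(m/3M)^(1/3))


r_H = a * (m/3M)^(1/3) = 6.4 * (0.0003/3)^(1/3) = 0.2971

0.2971 AU


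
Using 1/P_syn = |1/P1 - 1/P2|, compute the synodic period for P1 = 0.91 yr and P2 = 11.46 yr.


1/P_syn = |1/P1 - 1/P2| = |1/0.91 - 1/11.46| => P_syn = 0.9885

0.9885 years


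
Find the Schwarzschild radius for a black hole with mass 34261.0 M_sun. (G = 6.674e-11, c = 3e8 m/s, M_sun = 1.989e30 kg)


M = 34261.0 * 1.989e30 kg = 6.8145129e+34 kg. rs = 2GM/c^2 = 2 * 6.674e-11 * 6.8145129e+34 / (3e8)^2 = 1.011e+08

1.011e+08 m


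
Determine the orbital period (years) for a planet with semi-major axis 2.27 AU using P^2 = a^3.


P = a^(3/2) = 2.27^1.5 = 3.4201

3.4201 years


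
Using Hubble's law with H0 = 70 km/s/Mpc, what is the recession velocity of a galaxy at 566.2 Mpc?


v = H0 * d = 70 * 566.2 = 39634.0

39634.0 km/s


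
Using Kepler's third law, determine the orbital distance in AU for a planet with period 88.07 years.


a = P^(2/3) = 88.07^(2/3) = 19.7948

19.7948 AU


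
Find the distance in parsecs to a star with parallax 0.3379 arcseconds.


d = 1/p = 1/0.3379 = 2.9595

2.9595 pc


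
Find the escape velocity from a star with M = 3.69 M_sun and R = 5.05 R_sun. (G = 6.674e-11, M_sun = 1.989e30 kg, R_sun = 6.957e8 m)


M = 3.69 * 1.989e30 kg = 7.33941e+30 kg; R = 5.05 * 6.957e8 m = 3.513285e+09 m. v_esc = sqrt(2GM/R) = sqrt(2 * 6.674e-11 * 7.33941e+30 / 3.513285e+09) = 528058.4333

528058.4333 m/s


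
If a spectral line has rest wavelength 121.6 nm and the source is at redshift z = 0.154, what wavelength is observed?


lam_obs = lam_emit * (1 + z) = 121.6 * (1 + 0.154) = 140.3264

140.3264 nm


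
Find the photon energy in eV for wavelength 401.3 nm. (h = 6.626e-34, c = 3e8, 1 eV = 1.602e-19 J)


E = hc/lambda = 6.626e-34 * 3e8 / 4.013e-07 = 4.953e-19 J = 3.092 eV

3.092 eV


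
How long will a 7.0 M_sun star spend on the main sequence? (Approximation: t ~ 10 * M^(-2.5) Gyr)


t = 10 * M^(-2.5) = 10 * 7.0^(-2.5) = 0.0771

0.0771 Gyr


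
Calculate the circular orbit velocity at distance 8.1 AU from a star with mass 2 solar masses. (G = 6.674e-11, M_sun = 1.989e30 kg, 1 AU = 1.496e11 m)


v = sqrt(GM/r) = sqrt(6.674e-11 * 3.978e+30 / 1.212e+12) = 14801.8904

14801.8904 m/s


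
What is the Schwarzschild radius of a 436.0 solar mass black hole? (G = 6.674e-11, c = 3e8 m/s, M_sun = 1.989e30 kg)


M = 436.0 * 1.989e30 kg = 8.67204e+32 kg. rs = 2GM/c^2 = 2 * 6.674e-11 * 8.67204e+32 / (3e8)^2 = 1.286e+06

1.286e+06 m


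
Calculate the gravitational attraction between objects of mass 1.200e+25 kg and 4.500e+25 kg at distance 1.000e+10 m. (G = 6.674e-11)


F = G*m1*m2/r^2 = 6.674e-11 * 1.200e+25 * 4.500e+25 / (1.000e+10)^2 = 6.674e-11 * 5.400e+50 / 1.000e+20 = 3.604e+20

3.604e+20 N


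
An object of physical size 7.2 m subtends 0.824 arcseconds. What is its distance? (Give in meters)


D = size / theta_rad, theta_rad = 0.824 * pi/(180*3600) = 3.995e-06, D = 1.802e+06

1.802e+06 m


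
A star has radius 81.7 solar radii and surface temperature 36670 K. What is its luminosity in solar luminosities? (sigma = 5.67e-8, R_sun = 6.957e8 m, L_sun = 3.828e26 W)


R = 81.7 * 6.957e8 m = 5.683869e+10 m. L = 4*pi*R^2*sigma*T^4 = 4*pi*(5.683869e+10)^2 * 5.67e-8 * 36670^4 = 4.162216653e+33 W. L/L_sun = 4.162216653e+33 / 3.828e26 = 1.087e+07

1.087e+07 L_sun


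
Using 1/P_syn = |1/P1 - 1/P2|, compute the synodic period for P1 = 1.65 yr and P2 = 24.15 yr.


1/P_syn = |1/P1 - 1/P2| = |1/1.65 - 1/24.15| => P_syn = 1.771

1.771 years


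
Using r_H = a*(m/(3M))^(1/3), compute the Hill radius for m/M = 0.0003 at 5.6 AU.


r_H = a * (m/3M)^(1/3) = 5.6 * (0.0003/3)^(1/3) = 0.2599

0.2599 AU


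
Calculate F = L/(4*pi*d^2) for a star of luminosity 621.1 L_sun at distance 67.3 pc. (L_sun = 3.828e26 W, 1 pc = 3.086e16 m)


F = L / (4*pi*d^2) = 2.378e+29 / (4*pi*(2.077e+18)^2) = 4.386e-09

4.386e-09 W/m^2


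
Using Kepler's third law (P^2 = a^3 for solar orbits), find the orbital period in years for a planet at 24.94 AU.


P = a^(3/2) = 24.94^1.5 = 124.5503

124.5503 years


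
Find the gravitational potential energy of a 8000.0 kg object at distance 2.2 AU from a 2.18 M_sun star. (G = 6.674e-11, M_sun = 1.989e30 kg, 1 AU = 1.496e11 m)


M = 2.18 * 1.989e30 kg = 4.33602e+30 kg; r = 2.2 AU * 1.496e11 m/AU = 3.2912e+11 m. U = -GM*m/r = -(6.674e-11 * 4.33602e+30 * 8000.0) / 3.2912e+11 = -7.034e+12

-7.034e+12 J


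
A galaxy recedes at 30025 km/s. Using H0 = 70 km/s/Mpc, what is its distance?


d = v / H0 = 30025 / 70 = 428.9286

428.9286 Mpc


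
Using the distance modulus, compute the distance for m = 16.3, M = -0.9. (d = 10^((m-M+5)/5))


d = 10^((m - M + 5)/5) = 10^((16.3 - -0.9 + 5)/5) = 27542.287

27542.287 pc


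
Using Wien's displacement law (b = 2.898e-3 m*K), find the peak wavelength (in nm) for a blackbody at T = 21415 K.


lam_max = b / T = 2.898e-3 / 21415 = 1.353e-07 m = 135.3257 nm

135.3257 nm


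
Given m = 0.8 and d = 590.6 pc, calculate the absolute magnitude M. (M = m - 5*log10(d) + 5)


M = m - 5*log10(d) + 5 = 0.8 - 5*log10(590.6) + 5 = -8.0565

-8.0565


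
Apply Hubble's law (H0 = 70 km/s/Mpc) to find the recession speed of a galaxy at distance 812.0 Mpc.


v = H0 * d = 70 * 812.0 = 56840.0

56840.0 km/s


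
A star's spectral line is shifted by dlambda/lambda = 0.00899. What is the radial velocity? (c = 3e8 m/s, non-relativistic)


v = (dlambda/lambda) * c = 0.00899 * 3e8 = 2.697e+06

2.697e+06 m/s


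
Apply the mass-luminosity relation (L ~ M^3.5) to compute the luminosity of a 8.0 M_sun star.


L/L_sun = (M/M_sun)^3.5 = 8.0^3.5 = 1448.1547

1448.1547 L_sun


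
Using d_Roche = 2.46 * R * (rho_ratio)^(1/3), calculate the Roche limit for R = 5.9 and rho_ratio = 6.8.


d_Roche = 2.46 * 5.9 * 6.8^(1/3) = 27.4973

27.4973


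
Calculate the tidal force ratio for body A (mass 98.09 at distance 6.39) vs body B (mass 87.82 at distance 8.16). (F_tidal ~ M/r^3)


Ratio = (M1/r1^3) / (M2/r2^3) = (98.09/6.39^3) / (87.82/8.16^3) = 2.3259

2.3259


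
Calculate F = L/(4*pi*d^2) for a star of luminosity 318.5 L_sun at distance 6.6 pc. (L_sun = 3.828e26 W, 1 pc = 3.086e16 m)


F = L / (4*pi*d^2) = 1.219e+29 / (4*pi*(2.037e+17)^2) = 2.339e-07

2.339e-07 W/m^2


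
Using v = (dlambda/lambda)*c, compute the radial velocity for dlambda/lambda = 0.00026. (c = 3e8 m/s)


v = (dlambda/lambda) * c = 0.00026 * 3e8 = 78000.0

78000.0 m/s


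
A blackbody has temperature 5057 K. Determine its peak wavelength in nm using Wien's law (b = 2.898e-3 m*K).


lam_max = b / T = 2.898e-3 / 5057 = 5.731e-07 m = 573.067 nm

573.067 nm


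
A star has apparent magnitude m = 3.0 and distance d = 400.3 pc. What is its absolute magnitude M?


M = m - 5*log10(d) + 5 = 3.0 - 5*log10(400.3) + 5 = -5.0119

-5.0119


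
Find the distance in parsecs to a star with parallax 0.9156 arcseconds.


d = 1/p = 1/0.9156 = 1.0922

1.0922 pc


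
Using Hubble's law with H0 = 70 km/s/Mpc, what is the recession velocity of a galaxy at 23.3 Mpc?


v = H0 * d = 70 * 23.3 = 1631.0

1631.0 km/s


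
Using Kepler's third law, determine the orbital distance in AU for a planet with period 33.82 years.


a = P^(2/3) = 33.82^(2/3) = 10.458

10.458 AU


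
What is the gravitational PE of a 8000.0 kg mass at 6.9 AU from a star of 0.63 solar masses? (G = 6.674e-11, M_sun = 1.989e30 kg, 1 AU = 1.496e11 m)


M = 0.63 * 1.989e30 kg = 1.25307e+30 kg; r = 6.9 AU * 1.496e11 m/AU = 1.03224e+12 m. U = -GM*m/r = -(6.674e-11 * 1.25307e+30 * 8000.0) / 1.03224e+12 = -6.481e+11

-6.481e+11 J


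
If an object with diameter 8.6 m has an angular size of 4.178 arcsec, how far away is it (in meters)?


D = size / theta_rad, theta_rad = 4.178 * pi/(180*3600) = 2.026e-05, D = 424575.7142

424575.7142 m


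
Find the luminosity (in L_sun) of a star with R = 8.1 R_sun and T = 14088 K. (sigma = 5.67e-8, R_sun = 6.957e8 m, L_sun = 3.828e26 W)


R = 8.1 * 6.957e8 m = 5.63517e+09 m. L = 4*pi*R^2*sigma*T^4 = 4*pi*(5.63517e+09)^2 * 5.67e-8 * 14088^4 = 8.912598431e+29 W. L/L_sun = 8.912598431e+29 / 3.828e26 = 2328.265

2328.265 L_sun


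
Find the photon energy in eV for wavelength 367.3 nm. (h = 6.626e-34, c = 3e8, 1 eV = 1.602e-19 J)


E = hc/lambda = 6.626e-34 * 3e8 / 3.673e-07 = 5.412e-19 J = 3.3782 eV

3.3782 eV


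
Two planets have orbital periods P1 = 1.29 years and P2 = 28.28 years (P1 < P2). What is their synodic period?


1/P_syn = |1/P1 - 1/P2| = |1/1.29 - 1/28.28| => P_syn = 1.3517

1.3517 years


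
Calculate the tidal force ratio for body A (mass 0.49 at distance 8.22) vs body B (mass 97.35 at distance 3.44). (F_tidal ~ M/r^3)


Ratio = (M1/r1^3) / (M2/r2^3) = (0.49/8.22^3) / (97.35/3.44^3) = 3.689e-04

3.689e-04


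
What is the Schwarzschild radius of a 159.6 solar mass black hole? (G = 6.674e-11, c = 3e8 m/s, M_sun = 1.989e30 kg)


M = 159.6 * 1.989e30 kg = 3.174444e+32 kg. rs = 2GM/c^2 = 2 * 6.674e-11 * 3.174444e+32 / (3e8)^2 = 470805.3168

470805.3168 m


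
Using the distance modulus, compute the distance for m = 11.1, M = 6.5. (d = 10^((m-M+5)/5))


d = 10^((m - M + 5)/5) = 10^((11.1 - 6.5 + 5)/5) = 83.1764

83.1764 pc


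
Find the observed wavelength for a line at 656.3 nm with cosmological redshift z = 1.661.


lam_obs = lam_emit * (1 + z) = 656.3 * (1 + 1.661) = 1746.4143

1746.4143 nm


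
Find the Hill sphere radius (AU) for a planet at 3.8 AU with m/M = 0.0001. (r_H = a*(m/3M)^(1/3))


r_H = a * (m/3M)^(1/3) = 3.8 * (0.0001/3)^(1/3) = 0.1223

0.1223 AU


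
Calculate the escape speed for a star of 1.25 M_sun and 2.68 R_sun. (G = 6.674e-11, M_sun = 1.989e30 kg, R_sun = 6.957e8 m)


M = 1.25 * 1.989e30 kg = 2.48625e+30 kg; R = 2.68 * 6.957e8 m = 1.864476e+09 m. v_esc = sqrt(2GM/R) = sqrt(2 * 6.674e-11 * 2.48625e+30 / 1.864476e+09) = 421892.785

421892.785 m/s


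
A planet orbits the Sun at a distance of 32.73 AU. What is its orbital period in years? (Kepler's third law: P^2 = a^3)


P = a^(3/2) = 32.73^1.5 = 187.2488

187.2488 years


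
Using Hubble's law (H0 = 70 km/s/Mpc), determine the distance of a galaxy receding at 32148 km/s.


d = v / H0 = 32148 / 70 = 459.2571

459.2571 Mpc


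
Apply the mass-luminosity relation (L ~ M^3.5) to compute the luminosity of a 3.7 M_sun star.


L/L_sun = (M/M_sun)^3.5 = 3.7^3.5 = 97.433

97.433 L_sun


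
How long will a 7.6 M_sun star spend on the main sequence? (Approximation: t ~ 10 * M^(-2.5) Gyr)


t = 10 * M^(-2.5) = 10 * 7.6^(-2.5) = 0.0628

0.0628 Gyr
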